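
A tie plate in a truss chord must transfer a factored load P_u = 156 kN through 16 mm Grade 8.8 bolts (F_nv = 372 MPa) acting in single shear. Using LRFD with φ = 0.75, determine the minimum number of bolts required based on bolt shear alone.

A_b = π·16²/4 = 201.1 mm².
Per-bolt design strength φR_n = 0.75 × 372 × 201.1 × 1 / 1000 = 56.1 kN.
n ≥ 156 / 56.1 = 2.781 → use 3 bolts.

3 bolts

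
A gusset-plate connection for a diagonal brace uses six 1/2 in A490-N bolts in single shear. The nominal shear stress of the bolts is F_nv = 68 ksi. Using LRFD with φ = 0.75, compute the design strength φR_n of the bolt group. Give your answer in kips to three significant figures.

60.1 kips

A_b = π × 0.5² / 4 = 0.1963 in².
R_n = F_nv · A_b · n · n_s = 68 × 0.1963 × 6 × 1 = 80.11 kips.
Design strength φR_n = 0.75 × 80.11 = 60.1 kips.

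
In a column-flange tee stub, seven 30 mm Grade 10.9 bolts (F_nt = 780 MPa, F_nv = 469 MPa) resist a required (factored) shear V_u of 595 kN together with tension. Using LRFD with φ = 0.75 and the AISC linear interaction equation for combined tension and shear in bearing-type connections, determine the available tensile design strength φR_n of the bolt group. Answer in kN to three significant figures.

A_b = π·30²/4 = 706.9 mm²; f_rv = 595 × 1000 / (7 × 706.9) = 120.3 MPa.
F'_nt = 1.3 F_nt − (F_nt / φF_nv) f_rv = 1.3·780 − (780/(0.75·469))·120.3 = 747.3 MPa, capped at F_nt → F'_nt = 747.3 MPa.
R_n = F'_nt · A_b · n = 747.3 × 706.9 × 7 / 1000 = 3698 kN.
Design strength φR_n = 0.75 × 3698 = 2770 kN.

2770 kN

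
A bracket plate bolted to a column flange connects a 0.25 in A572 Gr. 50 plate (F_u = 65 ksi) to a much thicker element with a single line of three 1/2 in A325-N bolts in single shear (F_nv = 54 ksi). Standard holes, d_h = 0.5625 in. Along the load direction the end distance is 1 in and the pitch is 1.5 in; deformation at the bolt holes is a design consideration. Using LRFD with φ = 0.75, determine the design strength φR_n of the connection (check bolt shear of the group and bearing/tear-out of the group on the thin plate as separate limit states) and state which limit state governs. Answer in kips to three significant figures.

Bolt shear: A_b = π·0.5²/4 = 0.1963 in²; R_n = 54 × 0.1963 × 3 × 1 = 31.81 kips → 0.75 × 31.81 = 23.9 kips.
Bearing (1.2 l_c t F_u ≤ 2.4 d t F_u): upper limit = 2.4·0.5·0.25·65 = 19.5 kips.
  Edge l_c = 1 − 0.5625/2 = 0.7188 → r_n = 14.02 kips; interior l_c = 1.5 − 0.5625 = 0.9375 → r_n = 18.28 kips.
  R_n,bearing = 1·14.02 + 2·18.28 = 50.58 kips → 0.75 × 50.58 = 37.9 kips.
Bolt shear governs: 23.9 kips.

23.9 kips (bolt shear governs)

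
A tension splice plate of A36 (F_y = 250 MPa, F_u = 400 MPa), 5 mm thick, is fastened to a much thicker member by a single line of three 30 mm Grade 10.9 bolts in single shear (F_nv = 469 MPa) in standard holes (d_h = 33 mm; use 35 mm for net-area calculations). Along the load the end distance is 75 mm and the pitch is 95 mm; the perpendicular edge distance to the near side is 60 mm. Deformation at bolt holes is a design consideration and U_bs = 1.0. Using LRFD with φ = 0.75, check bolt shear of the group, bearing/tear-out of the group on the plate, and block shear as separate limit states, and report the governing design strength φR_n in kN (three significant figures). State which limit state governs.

213 kN (block shear governs)

Bolt shear: A_b = π·30²/4 = 706.9 mm²; R_n = 469 × 706.9 × 3 × 1 / 1000 = 994.5 kN → 0.75 × 994.5 = 746 kN.
Bearing: edge l_c = 58.5, r_n = 140.4 kN; interior l_c = 62, r_n = 144 kN; R_n = 140.4 + 2·144 = 428.4 kN → 321 kN.
Block shear: A_gv = 1325, A_nv = 887.5, A_nt = 212.5 mm²; R_n = min(0.6F_uA_nv, 0.6F_yA_gv) + U_bs·F_u·A_nt = 283.8 kN → 213 kN.
Block shear governs: 213 kN.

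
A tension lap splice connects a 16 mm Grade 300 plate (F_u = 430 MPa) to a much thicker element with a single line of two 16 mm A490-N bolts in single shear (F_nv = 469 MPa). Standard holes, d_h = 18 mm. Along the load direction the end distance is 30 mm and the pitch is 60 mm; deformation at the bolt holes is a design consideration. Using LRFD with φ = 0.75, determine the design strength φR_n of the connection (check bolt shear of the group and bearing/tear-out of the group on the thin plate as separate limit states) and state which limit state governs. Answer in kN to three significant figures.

Bolt shear: A_b = π·16²/4 = 201.1 mm²; R_n = 469 × 201.1 × 2 × 1 / 1000 = 188.6 kN → 0.75 × 188.6 = 141 kN.
Bearing (1.2 l_c t F_u ≤ 2.4 d t F_u): upper limit = 2.4·16·16·430 / 1000 = 264.2 kN.
  Edge l_c = 30 − 18/2 = 21 → r_n = 173.4 kN; interior l_c = 60 − 18 = 42 → r_n = 264.2 kN.
  R_n,bearing = 1·173.4 + 1·264.2 = 437.6 kN → 0.75 × 437.6 = 328 kN.
Bolt shear governs: 141 kN.

141 kN (bolt shear governs)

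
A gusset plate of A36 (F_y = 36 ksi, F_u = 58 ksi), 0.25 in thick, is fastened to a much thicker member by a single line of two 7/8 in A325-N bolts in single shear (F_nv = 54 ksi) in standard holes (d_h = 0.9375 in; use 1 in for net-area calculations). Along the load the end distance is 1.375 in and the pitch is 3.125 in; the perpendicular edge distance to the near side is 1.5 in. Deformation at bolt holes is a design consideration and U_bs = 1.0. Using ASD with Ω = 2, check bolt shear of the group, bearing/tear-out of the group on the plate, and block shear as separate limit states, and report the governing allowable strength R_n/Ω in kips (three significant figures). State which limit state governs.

19.4 kips (block shear governs)

Bolt shear: A_b = π·0.875²/4 = 0.6013 in²; R_n = 54 × 0.6013 × 2 × 1 = 64.94 kips → 64.94 / 2 = 32.5 kips.
Bearing: edge l_c = 0.9062, r_n = 15.77 kips; interior l_c = 2.188, r_n = 30.45 kips; R_n = 15.77 + 1·30.45 = 46.22 kips → 23.1 kips.
Block shear: A_gv = 1.125, A_nv = 0.75, A_nt = 0.25 in²; R_n = min(0.6F_uA_nv, 0.6F_yA_gv) + U_bs·F_u·A_nt = 38.8 kips → 19.4 kips.
Block shear governs: 19.4 kips.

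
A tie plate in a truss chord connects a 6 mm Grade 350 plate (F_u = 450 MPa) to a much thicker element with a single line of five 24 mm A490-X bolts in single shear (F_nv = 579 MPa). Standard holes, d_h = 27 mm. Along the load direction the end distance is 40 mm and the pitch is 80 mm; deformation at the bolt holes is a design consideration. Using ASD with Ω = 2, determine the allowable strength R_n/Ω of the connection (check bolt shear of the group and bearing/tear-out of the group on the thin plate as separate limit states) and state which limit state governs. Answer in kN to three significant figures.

354 kN (bearing governs)

Bolt shear: A_b = π·24²/4 = 452.4 mm²; R_n = 579 × 452.4 × 5 × 1 / 1000 = 1310 kN → 1310 / 2 = 655 kN.
Bearing (1.2 l_c t F_u ≤ 2.4 d t F_u): upper limit = 2.4·24·6·450 / 1000 = 155.5 kN.
  Edge l_c = 40 − 27/2 = 26.5 → r_n = 85.86 kN; interior l_c = 80 − 27 = 53 → r_n = 155.5 kN.
  R_n,bearing = 1·85.86 + 4·155.5 = 707.9 kN → 707.9 / 2 = 354 kN.
Bearing governs: 354 kN.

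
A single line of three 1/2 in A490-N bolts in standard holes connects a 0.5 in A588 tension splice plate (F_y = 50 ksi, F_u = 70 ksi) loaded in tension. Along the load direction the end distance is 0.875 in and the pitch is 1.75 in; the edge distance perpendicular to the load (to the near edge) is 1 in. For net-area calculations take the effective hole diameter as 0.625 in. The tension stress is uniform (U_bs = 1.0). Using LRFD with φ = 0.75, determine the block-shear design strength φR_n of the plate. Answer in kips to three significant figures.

Shear plane L_v = 0.875 + 2·1.75 = 4.375 in; A_gv = 4.375 × 0.5 = 2.188 in².
A_nv = (4.375 − 2.5·0.625) × 0.5 = 1.406 in².
A_nt = (1 − 0.5·0.625) × 0.5 = 0.3438 in².
0.6 F_u A_nv = 59.06 kips; 0.6 F_y A_gv = 65.62 kips → shear rupture governs the shear term.
R_n = 59.06 + 1.0 × 70 × 0.3438 = 83.12 kips.
Design strength φR_n = 0.75 × 83.12 = 62.3 kips.

62.3 kips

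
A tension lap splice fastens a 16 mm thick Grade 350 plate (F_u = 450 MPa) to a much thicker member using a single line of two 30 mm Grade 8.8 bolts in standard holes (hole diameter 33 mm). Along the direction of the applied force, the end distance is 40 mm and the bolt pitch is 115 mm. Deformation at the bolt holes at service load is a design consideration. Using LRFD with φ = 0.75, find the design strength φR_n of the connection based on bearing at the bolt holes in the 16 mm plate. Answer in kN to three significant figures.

541 kN

Per bolt r_n = 1.2 l_c t F_u ≤ 2.4 d t F_u; upper limit = 2.4 × 30 × 16 × 450 / 1000 = 518.4 kN.
Edge bolt: l_c = 40 − 33/2 = 23.5 mm → 1.2 × 23.5 × 16 × 450 / 1000 = 203 → r_n = 203 kN.
Interior bolts: l_c = 115 − 33 = 82 mm → 1.2 × 82 × 16 × 450 / 1000 = 708.5 → r_n = 518.4 kN.
R_n = 1 × 203 + 1 × 518.4 = 721.4 kN.
Design strength φR_n = 0.75 × 721.4 = 541 kN.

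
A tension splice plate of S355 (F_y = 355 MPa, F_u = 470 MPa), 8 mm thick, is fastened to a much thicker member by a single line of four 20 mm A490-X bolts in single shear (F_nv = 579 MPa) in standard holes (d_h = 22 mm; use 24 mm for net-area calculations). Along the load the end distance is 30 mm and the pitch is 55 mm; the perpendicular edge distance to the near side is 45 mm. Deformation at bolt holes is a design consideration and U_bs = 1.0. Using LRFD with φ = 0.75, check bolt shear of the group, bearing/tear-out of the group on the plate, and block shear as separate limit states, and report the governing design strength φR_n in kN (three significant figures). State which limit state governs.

Bolt shear: A_b = π·20²/4 = 314.2 mm²; R_n = 579 × 314.2 × 4 × 1 / 1000 = 727.6 kN → 0.75 × 727.6 = 546 kN.
Bearing: edge l_c = 19, r_n = 85.73 kN; interior l_c = 33, r_n = 148.9 kN; R_n = 85.73 + 3·148.9 = 532.4 kN → 399 kN.
Block shear: A_gv = 1560, A_nv = 888, A_nt = 264 mm²; R_n = min(0.6F_uA_nv, 0.6F_yA_gv) + U_bs·F_u·A_nt = 374.5 kN → 281 kN.
Block shear governs: 281 kN.

281 kN (block shear governs)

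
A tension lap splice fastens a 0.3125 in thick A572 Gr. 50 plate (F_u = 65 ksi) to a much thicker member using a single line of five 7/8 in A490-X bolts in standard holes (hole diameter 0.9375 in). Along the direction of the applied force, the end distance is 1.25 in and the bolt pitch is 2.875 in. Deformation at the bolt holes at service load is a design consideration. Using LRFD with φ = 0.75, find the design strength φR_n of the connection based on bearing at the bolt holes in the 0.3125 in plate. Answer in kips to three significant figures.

Per bolt r_n = 1.2 l_c t F_u ≤ 2.4 d t F_u; upper limit = 2.4 × 0.875 × 0.3125 × 65 = 42.66 kips.
Edge bolt: l_c = 1.25 − 0.9375/2 = 0.7812 in → 1.2 × 0.7812 × 0.3125 × 65 = 19.04 → r_n = 19.04 kips.
Interior bolts: l_c = 2.875 − 0.9375 = 1.938 in → 1.2 × 1.938 × 0.3125 × 65 = 47.23 → r_n = 42.66 kips.
R_n = 1 × 19.04 + 4 × 42.66 = 189.7 kips.
Design strength φR_n = 0.75 × 189.7 = 142 kips.

142 kips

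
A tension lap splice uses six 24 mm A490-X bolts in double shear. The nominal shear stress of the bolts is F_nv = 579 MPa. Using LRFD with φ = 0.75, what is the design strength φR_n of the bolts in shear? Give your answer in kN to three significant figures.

2360 kN

A_b = π × 24² / 4 = 452.4 mm².
R_n = F_nv · A_b · n · n_s = 579 × 452.4 × 6 × 2 / 1000 = 3143 kN.
Design strength φR_n = 0.75 × 3143 = 2360 kN.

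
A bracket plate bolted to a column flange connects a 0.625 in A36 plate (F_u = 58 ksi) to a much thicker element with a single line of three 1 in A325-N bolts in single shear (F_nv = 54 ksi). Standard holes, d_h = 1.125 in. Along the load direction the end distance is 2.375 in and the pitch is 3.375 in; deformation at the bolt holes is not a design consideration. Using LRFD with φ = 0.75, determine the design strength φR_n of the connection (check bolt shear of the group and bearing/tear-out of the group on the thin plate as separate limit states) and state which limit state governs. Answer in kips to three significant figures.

Bolt shear: A_b = π·1²/4 = 0.7854 in²; R_n = 54 × 0.7854 × 3 × 1 = 127.2 kips → 0.75 × 127.2 = 95.4 kips.
Bearing (1.5 l_c t F_u ≤ 3.0 d t F_u): upper limit = 3.0·1·0.625·58 = 108.8 kips.
  Edge l_c = 2.375 − 1.125/2 = 1.812 → r_n = 98.55 kips; interior l_c = 3.375 − 1.125 = 2.25 → r_n = 108.8 kips.
  R_n,bearing = 1·98.55 + 2·108.8 = 316.1 kips → 0.75 × 316.1 = 237 kips.
Bolt shear governs: 95.4 kips.

95.4 kips (bolt shear governs)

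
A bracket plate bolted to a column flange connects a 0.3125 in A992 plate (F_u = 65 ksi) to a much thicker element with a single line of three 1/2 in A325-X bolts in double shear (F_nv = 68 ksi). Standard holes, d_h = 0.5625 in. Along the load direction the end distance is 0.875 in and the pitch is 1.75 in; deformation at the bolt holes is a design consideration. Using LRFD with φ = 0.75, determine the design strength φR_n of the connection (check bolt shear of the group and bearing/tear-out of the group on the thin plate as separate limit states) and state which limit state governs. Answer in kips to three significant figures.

47.4 kips (bearing governs)

Bolt shear: A_b = π·0.5²/4 = 0.1963 in²; R_n = 68 × 0.1963 × 3 × 2 = 80.11 kips → 0.75 × 80.11 = 60.1 kips.
Bearing (1.2 l_c t F_u ≤ 2.4 d t F_u): upper limit = 2.4·0.5·0.3125·65 = 24.38 kips.
  Edge l_c = 0.875 − 0.5625/2 = 0.5938 → r_n = 14.47 kips; interior l_c = 1.75 − 0.5625 = 1.188 → r_n = 24.38 kips.
  R_n,bearing = 1·14.47 + 2·24.38 = 63.22 kips → 0.75 × 63.22 = 47.4 kips.
Bearing governs: 47.4 kips.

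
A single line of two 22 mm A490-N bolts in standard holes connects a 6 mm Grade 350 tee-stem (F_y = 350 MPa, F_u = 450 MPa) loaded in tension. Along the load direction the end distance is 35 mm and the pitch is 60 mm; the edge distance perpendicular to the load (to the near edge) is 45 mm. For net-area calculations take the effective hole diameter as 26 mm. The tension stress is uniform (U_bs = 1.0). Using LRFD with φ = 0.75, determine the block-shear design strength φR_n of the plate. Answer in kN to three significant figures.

133 kN

Shear plane L_v = 35 + 1·60 = 95 mm; A_gv = 95 × 6 = 570 mm².
A_nv = (95 − 1.5·26) × 6 = 336 mm².
A_nt = (45 − 0.5·26) × 6 = 192 mm².
0.6 F_u A_nv = 90.72 kN; 0.6 F_y A_gv = 119.7 kN → shear rupture governs the shear term.
R_n = 90.72 + 1.0 × 450 × 192 / 1000 = 177.1 kN.
Design strength φR_n = 0.75 × 177.1 = 133 kN.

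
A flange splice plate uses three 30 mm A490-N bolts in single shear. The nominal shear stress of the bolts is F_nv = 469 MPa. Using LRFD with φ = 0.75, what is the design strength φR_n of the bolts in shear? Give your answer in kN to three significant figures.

746 kN

A_b = π × 30² / 4 = 706.9 mm².
R_n = F_nv · A_b · n · n_s = 469 × 706.9 × 3 × 1 / 1000 = 994.5 kN.
Design strength φR_n = 0.75 × 994.5 = 746 kN.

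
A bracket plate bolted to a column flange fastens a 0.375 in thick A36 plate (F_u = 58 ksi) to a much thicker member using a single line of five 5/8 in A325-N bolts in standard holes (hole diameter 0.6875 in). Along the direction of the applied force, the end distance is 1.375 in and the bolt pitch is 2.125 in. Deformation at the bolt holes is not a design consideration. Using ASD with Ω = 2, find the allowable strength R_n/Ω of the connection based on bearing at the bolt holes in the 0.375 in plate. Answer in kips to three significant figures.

98.4 kips

Per bolt r_n = 1.5 l_c t F_u ≤ 3.0 d t F_u; upper limit = 3.0 × 0.625 × 0.375 × 58 = 40.78 kips.
Edge bolt: l_c = 1.375 − 0.6875/2 = 1.031 in → 1.5 × 1.031 × 0.375 × 58 = 33.64 → r_n = 33.64 kips.
Interior bolts: l_c = 2.125 − 0.6875 = 1.438 in → 1.5 × 1.438 × 0.375 × 58 = 46.9 → r_n = 40.78 kips.
R_n = 1 × 33.64 + 4 × 40.78 = 196.8 kips.
Allowable strength R_n/Ω = 196.8 / 2 = 98.4 kips.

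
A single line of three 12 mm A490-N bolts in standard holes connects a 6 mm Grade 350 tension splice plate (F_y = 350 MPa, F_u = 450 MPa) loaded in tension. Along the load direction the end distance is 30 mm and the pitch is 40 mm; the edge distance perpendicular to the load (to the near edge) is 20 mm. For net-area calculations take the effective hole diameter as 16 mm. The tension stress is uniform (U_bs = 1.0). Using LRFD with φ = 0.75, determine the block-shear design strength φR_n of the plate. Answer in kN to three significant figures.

Shear plane L_v = 30 + 2·40 = 110 mm; A_gv = 110 × 6 = 660 mm².
A_nv = (110 − 2.5·16) × 6 = 420 mm².
A_nt = (20 − 0.5·16) × 6 = 72 mm².
0.6 F_u A_nv = 113.4 kN; 0.6 F_y A_gv = 138.6 kN → shear rupture governs the shear term.
R_n = 113.4 + 1.0 × 450 × 72 / 1000 = 145.8 kN.
Design strength φR_n = 0.75 × 145.8 = 109 kN.

109 kN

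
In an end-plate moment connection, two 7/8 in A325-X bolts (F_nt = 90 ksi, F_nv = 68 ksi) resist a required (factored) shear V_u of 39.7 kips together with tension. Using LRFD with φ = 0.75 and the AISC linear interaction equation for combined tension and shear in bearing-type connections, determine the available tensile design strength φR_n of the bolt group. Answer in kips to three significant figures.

53 kips

A_b = π·0.875²/4 = 0.6013 in²; f_rv = 39.7 / (2 × 0.6013) = 33.01 ksi.
F'_nt = 1.3 F_nt − (F_nt / φF_nv) f_rv = 1.3·90 − (90/(0.75·68))·33.01 = 58.75 ksi, capped at F_nt → F'_nt = 58.75 ksi.
R_n = F'_nt · A_b · n = 58.75 × 0.6013 × 2 = 70.65 kips.
Design strength φR_n = 0.75 × 70.65 = 53 kips.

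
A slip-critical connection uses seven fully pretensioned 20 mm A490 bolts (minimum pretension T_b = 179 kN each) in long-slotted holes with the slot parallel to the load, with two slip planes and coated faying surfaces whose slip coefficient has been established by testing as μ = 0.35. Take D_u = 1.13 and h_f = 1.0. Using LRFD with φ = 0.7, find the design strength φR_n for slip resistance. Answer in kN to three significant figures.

R_n = μ · D_u · h_f · T_b · n_s · n_b = 0.35 × 1.13 × 1.0 × 179 × 2 × 7 = 991.1 kN.
Design strength φR_n = 0.7 × 991.1 = 694 kN.

694 kN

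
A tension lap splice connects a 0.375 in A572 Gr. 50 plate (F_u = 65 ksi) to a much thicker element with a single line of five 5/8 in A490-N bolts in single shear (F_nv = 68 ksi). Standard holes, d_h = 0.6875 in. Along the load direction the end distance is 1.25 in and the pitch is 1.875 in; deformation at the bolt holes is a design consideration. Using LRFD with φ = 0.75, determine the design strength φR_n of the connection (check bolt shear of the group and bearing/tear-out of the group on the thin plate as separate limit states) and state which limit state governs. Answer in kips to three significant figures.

78.2 kips (bolt shear governs)

Bolt shear: A_b = π·0.625²/4 = 0.3068 in²; R_n = 68 × 0.3068 × 5 × 1 = 104.3 kips → 0.75 × 104.3 = 78.2 kips.
Bearing (1.2 l_c t F_u ≤ 2.4 d t F_u): upper limit = 2.4·0.625·0.375·65 = 36.56 kips.
  Edge l_c = 1.25 − 0.6875/2 = 0.9062 → r_n = 26.51 kips; interior l_c = 1.875 − 0.6875 = 1.188 → r_n = 34.73 kips.
  R_n,bearing = 1·26.51 + 4·34.73 = 165.4 kips → 0.75 × 165.4 = 124 kips.
Bolt shear governs: 78.2 kips.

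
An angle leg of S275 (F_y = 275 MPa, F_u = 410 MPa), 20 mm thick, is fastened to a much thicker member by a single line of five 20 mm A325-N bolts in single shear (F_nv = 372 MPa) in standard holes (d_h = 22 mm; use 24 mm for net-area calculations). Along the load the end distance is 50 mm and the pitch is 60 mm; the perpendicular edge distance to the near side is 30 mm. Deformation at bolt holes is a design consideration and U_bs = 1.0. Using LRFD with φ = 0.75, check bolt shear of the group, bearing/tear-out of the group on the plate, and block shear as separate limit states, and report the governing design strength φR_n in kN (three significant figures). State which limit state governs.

Bolt shear: A_b = π·20²/4 = 314.2 mm²; R_n = 372 × 314.2 × 5 × 1 / 1000 = 584.3 kN → 0.75 × 584.3 = 438 kN.
Bearing: edge l_c = 39, r_n = 383.8 kN; interior l_c = 38, r_n = 373.9 kN; R_n = 383.8 + 4·373.9 = 1879 kN → 1410 kN.
Block shear: A_gv = 5800, A_nv = 3640, A_nt = 360 mm²; R_n = min(0.6F_uA_nv, 0.6F_yA_gv) + U_bs·F_u·A_nt = 1043 kN → 782 kN.
Bolt shear governs: 438 kN.

438 kN (bolt shear governs)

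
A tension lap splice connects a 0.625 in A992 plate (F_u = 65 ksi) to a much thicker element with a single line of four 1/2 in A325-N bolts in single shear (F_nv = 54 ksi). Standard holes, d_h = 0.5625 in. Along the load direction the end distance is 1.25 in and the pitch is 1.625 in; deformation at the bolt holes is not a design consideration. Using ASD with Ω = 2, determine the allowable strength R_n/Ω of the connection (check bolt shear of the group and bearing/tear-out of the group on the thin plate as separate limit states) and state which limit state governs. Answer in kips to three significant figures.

21.2 kips (bolt shear governs)

Bolt shear: A_b = π·0.5²/4 = 0.1963 in²; R_n = 54 × 0.1963 × 4 × 1 = 42.41 kips → 42.41 / 2 = 21.2 kips.
Bearing (1.5 l_c t F_u ≤ 3.0 d t F_u): upper limit = 3.0·0.5·0.625·65 = 60.94 kips.
  Edge l_c = 1.25 − 0.5625/2 = 0.9688 → r_n = 59.03 kips; interior l_c = 1.625 − 0.5625 = 1.062 → r_n = 60.94 kips.
  R_n,bearing = 1·59.03 + 3·60.94 = 241.8 kips → 241.8 / 2 = 121 kips.
Bolt shear governs: 21.2 kips.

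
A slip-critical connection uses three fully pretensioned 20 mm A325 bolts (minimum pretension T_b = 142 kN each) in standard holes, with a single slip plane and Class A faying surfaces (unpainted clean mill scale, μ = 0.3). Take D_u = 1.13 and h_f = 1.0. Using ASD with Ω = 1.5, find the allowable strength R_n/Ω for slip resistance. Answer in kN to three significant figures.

96.3 kN

R_n = μ · D_u · h_f · T_b · n_s · n_b = 0.3 × 1.13 × 1.0 × 142 × 1 × 3 = 144.4 kN.
Allowable strength R_n/Ω = 144.4 / 1.5 = 96.3 kN.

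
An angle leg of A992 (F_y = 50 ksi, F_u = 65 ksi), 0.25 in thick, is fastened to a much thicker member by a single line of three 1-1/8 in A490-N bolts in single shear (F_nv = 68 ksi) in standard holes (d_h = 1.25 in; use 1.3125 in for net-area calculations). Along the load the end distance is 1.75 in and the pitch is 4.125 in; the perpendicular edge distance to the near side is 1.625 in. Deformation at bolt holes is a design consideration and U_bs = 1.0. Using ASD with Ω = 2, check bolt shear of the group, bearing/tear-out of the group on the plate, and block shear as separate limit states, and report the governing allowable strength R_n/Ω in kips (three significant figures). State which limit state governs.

40.6 kips (block shear governs)

Bolt shear: A_b = π·1.125²/4 = 0.994 in²; R_n = 68 × 0.994 × 3 × 1 = 202.8 kips → 202.8 / 2 = 101 kips.
Bearing: edge l_c = 1.125, r_n = 21.94 kips; interior l_c = 2.875, r_n = 43.87 kips; R_n = 21.94 + 2·43.87 = 109.7 kips → 54.8 kips.
Block shear: A_gv = 2.5, A_nv = 1.68, A_nt = 0.2422 in²; R_n = min(0.6F_uA_nv, 0.6F_yA_gv) + U_bs·F_u·A_nt = 81.25 kips → 40.6 kips.
Block shear governs: 40.6 kips.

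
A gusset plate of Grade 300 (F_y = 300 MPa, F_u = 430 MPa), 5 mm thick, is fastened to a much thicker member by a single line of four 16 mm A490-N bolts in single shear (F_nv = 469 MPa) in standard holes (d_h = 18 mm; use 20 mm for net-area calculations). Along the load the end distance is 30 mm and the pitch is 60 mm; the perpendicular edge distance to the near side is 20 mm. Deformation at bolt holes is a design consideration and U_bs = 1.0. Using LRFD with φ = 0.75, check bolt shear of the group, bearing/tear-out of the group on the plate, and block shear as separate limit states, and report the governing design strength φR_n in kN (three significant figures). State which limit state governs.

Bolt shear: A_b = π·16²/4 = 201.1 mm²; R_n = 469 × 201.1 × 4 × 1 / 1000 = 377.2 kN → 0.75 × 377.2 = 283 kN.
Bearing: edge l_c = 21, r_n = 54.18 kN; interior l_c = 42, r_n = 82.56 kN; R_n = 54.18 + 3·82.56 = 301.9 kN → 226 kN.
Block shear: A_gv = 1050, A_nv = 700, A_nt = 50 mm²; R_n = min(0.6F_uA_nv, 0.6F_yA_gv) + U_bs·F_u·A_nt = 202.1 kN → 152 kN.
Block shear governs: 152 kN.

152 kN (block shear governs)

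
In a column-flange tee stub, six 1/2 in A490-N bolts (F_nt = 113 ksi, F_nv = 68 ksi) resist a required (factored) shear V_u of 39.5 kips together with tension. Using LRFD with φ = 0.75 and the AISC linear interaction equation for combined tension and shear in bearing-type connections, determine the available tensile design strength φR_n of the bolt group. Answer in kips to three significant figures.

A_b = π·0.5²/4 = 0.1963 in²; f_rv = 39.5 / (6 × 0.1963) = 33.53 ksi.
F'_nt = 1.3 F_nt − (F_nt / φF_nv) f_rv = 1.3·113 − (113/(0.75·68))·33.53 = 72.61 ksi, capped at F_nt → F'_nt = 72.61 ksi.
R_n = F'_nt · A_b · n = 72.61 × 0.1963 × 6 = 85.54 kips.
Design strength φR_n = 0.75 × 85.54 = 64.2 kips.

64.2 kips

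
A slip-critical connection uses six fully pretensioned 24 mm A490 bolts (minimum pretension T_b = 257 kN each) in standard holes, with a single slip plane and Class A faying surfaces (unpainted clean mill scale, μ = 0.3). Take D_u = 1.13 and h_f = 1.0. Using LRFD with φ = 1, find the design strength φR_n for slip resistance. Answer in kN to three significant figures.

R_n = μ · D_u · h_f · T_b · n_s · n_b = 0.3 × 1.13 × 1.0 × 257 × 1 × 6 = 522.7 kN.
Design strength φR_n = 1 × 522.7 = 523 kN.

523 kN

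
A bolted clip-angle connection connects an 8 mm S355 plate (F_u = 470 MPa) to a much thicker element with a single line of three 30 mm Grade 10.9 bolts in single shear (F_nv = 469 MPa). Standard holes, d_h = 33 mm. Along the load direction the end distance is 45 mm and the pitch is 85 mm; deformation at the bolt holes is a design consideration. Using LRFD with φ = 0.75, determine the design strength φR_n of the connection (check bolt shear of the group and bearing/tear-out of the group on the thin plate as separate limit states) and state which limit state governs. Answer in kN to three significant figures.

Bolt shear: A_b = π·30²/4 = 706.9 mm²; R_n = 469 × 706.9 × 3 × 1 / 1000 = 994.5 kN → 0.75 × 994.5 = 746 kN.
Bearing (1.2 l_c t F_u ≤ 2.4 d t F_u): upper limit = 2.4·30·8·470 / 1000 = 270.7 kN.
  Edge l_c = 45 − 33/2 = 28.5 → r_n = 128.6 kN; interior l_c = 85 − 33 = 52 → r_n = 234.6 kN.
  R_n,bearing = 1·128.6 + 2·234.6 = 597.8 kN → 0.75 × 597.8 = 448 kN.
Bearing governs: 448 kN.

448 kN (bearing governs)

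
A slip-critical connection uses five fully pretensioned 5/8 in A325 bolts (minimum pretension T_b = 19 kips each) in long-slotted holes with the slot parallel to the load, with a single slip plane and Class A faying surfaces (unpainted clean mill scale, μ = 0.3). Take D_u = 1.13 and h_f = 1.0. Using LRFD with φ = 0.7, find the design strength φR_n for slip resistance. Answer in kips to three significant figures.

22.5 kips

R_n = μ · D_u · h_f · T_b · n_s · n_b = 0.3 × 1.13 × 1.0 × 19 × 1 × 5 = 32.2 kips.
Design strength φR_n = 0.7 × 32.2 = 22.5 kips.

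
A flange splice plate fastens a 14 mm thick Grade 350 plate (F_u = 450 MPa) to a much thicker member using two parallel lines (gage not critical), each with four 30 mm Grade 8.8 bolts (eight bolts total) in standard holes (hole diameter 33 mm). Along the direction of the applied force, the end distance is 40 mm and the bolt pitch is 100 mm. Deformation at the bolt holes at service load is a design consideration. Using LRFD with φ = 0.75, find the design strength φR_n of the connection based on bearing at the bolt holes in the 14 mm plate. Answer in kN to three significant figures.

Per bolt r_n = 1.2 l_c t F_u ≤ 2.4 d t F_u; upper limit = 2.4 × 30 × 14 × 450 / 1000 = 453.6 kN.
Edge bolt: l_c = 40 − 33/2 = 23.5 mm → 1.2 × 23.5 × 14 × 450 / 1000 = 177.7 → r_n = 177.7 kN.
Interior bolts: l_c = 100 − 33 = 67 mm → 1.2 × 67 × 14 × 450 / 1000 = 506.5 → r_n = 453.6 kN.
R_n = 2 × 177.7 + 6 × 453.6 = 3077 kN.
Design strength φR_n = 0.75 × 3077 = 2310 kN.

2310 kN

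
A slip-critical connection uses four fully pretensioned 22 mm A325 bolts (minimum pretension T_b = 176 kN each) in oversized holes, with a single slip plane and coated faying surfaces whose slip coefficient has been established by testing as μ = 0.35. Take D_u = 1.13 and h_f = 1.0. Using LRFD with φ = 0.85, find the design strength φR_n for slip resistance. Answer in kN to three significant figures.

237 kN

R_n = μ · D_u · h_f · T_b · n_s · n_b = 0.35 × 1.13 × 1.0 × 176 × 1 × 4 = 278.4 kN.
Design strength φR_n = 0.85 × 278.4 = 237 kN.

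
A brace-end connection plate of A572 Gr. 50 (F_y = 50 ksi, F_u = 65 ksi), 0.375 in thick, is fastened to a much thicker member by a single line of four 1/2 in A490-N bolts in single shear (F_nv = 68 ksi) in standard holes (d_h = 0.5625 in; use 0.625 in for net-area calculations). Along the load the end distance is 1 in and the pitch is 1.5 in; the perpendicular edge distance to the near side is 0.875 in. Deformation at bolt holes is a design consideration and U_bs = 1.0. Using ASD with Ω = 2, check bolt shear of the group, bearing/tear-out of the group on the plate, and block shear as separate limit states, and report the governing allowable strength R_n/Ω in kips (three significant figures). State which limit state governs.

Bolt shear: A_b = π·0.5²/4 = 0.1963 in²; R_n = 68 × 0.1963 × 4 × 1 = 53.41 kips → 53.41 / 2 = 26.7 kips.
Bearing: edge l_c = 0.7188, r_n = 21.02 kips; interior l_c = 0.9375, r_n = 27.42 kips; R_n = 21.02 + 3·27.42 = 103.3 kips → 51.6 kips.
Block shear: A_gv = 2.062, A_nv = 1.242, A_nt = 0.2109 in²; R_n = min(0.6F_uA_nv, 0.6F_yA_gv) + U_bs·F_u·A_nt = 62.16 kips → 31.1 kips.
Bolt shear governs: 26.7 kips.

26.7 kips (bolt shear governs)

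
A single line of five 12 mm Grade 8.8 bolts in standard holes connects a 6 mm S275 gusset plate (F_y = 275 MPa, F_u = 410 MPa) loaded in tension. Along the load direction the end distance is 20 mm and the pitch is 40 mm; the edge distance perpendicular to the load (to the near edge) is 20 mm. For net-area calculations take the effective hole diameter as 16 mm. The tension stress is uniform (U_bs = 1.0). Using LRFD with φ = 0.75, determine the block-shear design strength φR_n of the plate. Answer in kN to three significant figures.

Shear plane L_v = 20 + 4·40 = 180 mm; A_gv = 180 × 6 = 1080 mm².
A_nv = (180 − 4.5·16) × 6 = 648 mm².
A_nt = (20 − 0.5·16) × 6 = 72 mm².
0.6 F_u A_nv = 159.4 kN; 0.6 F_y A_gv = 178.2 kN → shear rupture governs the shear term.
R_n = 159.4 + 1.0 × 410 × 72 / 1000 = 188.9 kN.
Design strength φR_n = 0.75 × 188.9 = 142 kN.

142 kN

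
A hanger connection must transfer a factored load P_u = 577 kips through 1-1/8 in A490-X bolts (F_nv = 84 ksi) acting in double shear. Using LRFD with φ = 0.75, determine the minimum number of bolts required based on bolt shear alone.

A_b = π·1.125²/4 = 0.994 in².
Per-bolt design strength φR_n = 0.75 × 84 × 0.994 × 2 = 125.2 kips.
n ≥ 577 / 125.2 = 4.607 → use 5 bolts.

5 bolts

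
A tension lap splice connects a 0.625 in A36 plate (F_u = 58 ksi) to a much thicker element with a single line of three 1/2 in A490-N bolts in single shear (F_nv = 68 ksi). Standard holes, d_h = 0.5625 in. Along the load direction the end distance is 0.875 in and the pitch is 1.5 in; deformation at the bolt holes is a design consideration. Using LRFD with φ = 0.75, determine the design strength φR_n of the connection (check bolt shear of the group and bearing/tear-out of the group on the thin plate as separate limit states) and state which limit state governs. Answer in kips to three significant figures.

30 kips (bolt shear governs)

Bolt shear: A_b = π·0.5²/4 = 0.1963 in²; R_n = 68 × 0.1963 × 3 × 1 = 40.06 kips → 0.75 × 40.06 = 30 kips.
Bearing (1.2 l_c t F_u ≤ 2.4 d t F_u): upper limit = 2.4·0.5·0.625·58 = 43.5 kips.
  Edge l_c = 0.875 − 0.5625/2 = 0.5938 → r_n = 25.83 kips; interior l_c = 1.5 − 0.5625 = 0.9375 → r_n = 40.78 kips.
  R_n,bearing = 1·25.83 + 2·40.78 = 107.4 kips → 0.75 × 107.4 = 80.5 kips.
Bolt shear governs: 30 kips.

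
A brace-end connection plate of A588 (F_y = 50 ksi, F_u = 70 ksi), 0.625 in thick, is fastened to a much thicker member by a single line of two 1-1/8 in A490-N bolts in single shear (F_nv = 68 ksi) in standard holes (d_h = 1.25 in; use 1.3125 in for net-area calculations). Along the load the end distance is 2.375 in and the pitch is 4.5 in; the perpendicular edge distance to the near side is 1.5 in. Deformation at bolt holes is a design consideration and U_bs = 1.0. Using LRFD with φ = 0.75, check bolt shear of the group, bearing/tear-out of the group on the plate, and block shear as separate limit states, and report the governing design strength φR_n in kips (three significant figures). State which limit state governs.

Bolt shear: A_b = π·1.125²/4 = 0.994 in²; R_n = 68 × 0.994 × 2 × 1 = 135.2 kips → 0.75 × 135.2 = 101 kips.
Bearing: edge l_c = 1.75, r_n = 91.88 kips; interior l_c = 3.25, r_n = 118.1 kips; R_n = 91.88 + 1·118.1 = 210 kips → 158 kips.
Block shear: A_gv = 4.297, A_nv = 3.066, A_nt = 0.5273 in²; R_n = min(0.6F_uA_nv, 0.6F_yA_gv) + U_bs·F_u·A_nt = 165.7 kips → 124 kips.
Bolt shear governs: 101 kips.

101 kips (bolt shear governs)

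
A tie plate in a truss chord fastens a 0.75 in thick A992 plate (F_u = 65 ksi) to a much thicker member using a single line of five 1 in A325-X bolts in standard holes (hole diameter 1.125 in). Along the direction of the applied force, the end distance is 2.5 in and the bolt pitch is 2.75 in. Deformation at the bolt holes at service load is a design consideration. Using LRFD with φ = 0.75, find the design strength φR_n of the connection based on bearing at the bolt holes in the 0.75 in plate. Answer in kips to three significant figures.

370 kips

Per bolt r_n = 1.2 l_c t F_u ≤ 2.4 d t F_u; upper limit = 2.4 × 1 × 0.75 × 65 = 117 kips.
Edge bolt: l_c = 2.5 − 1.125/2 = 1.938 in → 1.2 × 1.938 × 0.75 × 65 = 113.3 → r_n = 113.3 kips.
Interior bolts: l_c = 2.75 − 1.125 = 1.625 in → 1.2 × 1.625 × 0.75 × 65 = 95.06 → r_n = 95.06 kips.
R_n = 1 × 113.3 + 4 × 95.06 = 493.6 kips.
Design strength φR_n = 0.75 × 493.6 = 370 kips.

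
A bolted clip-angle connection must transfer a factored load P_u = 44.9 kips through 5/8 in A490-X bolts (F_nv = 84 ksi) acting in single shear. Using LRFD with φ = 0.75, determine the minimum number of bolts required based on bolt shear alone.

A_b = π·0.625²/4 = 0.3068 in².
Per-bolt design strength φR_n = 0.75 × 84 × 0.3068 × 1 = 19.33 kips.
n ≥ 44.9 / 19.33 = 2.323 → use 3 bolts.

3 bolts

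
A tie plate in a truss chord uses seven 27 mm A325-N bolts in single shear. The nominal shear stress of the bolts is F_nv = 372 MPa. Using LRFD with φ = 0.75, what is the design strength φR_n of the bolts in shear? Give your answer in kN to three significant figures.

A_b = π × 27² / 4 = 572.6 mm².
R_n = F_nv · A_b · n · n_s = 372 × 572.6 × 7 × 1 / 1000 = 1491 kN.
Design strength φR_n = 0.75 × 1491 = 1120 kN.

1120 kN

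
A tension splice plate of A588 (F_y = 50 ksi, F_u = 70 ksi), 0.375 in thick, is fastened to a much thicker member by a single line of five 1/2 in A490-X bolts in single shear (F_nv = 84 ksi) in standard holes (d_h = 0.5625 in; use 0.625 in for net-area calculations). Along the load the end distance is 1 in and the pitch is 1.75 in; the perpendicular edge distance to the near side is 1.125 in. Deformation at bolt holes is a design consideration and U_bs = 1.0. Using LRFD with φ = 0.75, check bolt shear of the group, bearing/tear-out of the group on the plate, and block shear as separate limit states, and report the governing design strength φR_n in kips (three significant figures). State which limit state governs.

Bolt shear: A_b = π·0.5²/4 = 0.1963 in²; R_n = 84 × 0.1963 × 5 × 1 = 82.47 kips → 0.75 × 82.47 = 61.9 kips.
Bearing: edge l_c = 0.7188, r_n = 22.64 kips; interior l_c = 1.188, r_n = 31.5 kips; R_n = 22.64 + 4·31.5 = 148.6 kips → 111 kips.
Block shear: A_gv = 3, A_nv = 1.945, A_nt = 0.3047 in²; R_n = min(0.6F_uA_nv, 0.6F_yA_gv) + U_bs·F_u·A_nt = 103 kips → 77.3 kips.
Bolt shear governs: 61.9 kips.

61.9 kips (bolt shear governs)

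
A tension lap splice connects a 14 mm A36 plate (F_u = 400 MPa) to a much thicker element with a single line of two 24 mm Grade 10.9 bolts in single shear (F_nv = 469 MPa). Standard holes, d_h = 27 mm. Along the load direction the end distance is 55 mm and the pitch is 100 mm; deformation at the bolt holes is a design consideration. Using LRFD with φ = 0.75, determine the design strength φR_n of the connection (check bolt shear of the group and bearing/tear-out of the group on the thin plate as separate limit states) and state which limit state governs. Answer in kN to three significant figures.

Bolt shear: A_b = π·24²/4 = 452.4 mm²; R_n = 469 × 452.4 × 2 × 1 / 1000 = 424.3 kN → 0.75 × 424.3 = 318 kN.
Bearing (1.2 l_c t F_u ≤ 2.4 d t F_u): upper limit = 2.4·24·14·400 / 1000 = 322.6 kN.
  Edge l_c = 55 − 27/2 = 41.5 → r_n = 278.9 kN; interior l_c = 100 − 27 = 73 → r_n = 322.6 kN.
  R_n,bearing = 1·278.9 + 1·322.6 = 601.4 kN → 0.75 × 601.4 = 451 kN.
Bolt shear governs: 318 kN.

318 kN (bolt shear governs)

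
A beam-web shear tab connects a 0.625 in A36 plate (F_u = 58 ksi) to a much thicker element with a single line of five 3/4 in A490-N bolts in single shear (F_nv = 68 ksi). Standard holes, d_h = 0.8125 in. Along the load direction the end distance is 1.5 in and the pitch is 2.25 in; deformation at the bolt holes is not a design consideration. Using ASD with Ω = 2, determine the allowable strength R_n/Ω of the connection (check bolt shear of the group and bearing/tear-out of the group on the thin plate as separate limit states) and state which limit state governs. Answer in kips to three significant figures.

Bolt shear: A_b = π·0.75²/4 = 0.4418 in²; R_n = 68 × 0.4418 × 5 × 1 = 150.2 kips → 150.2 / 2 = 75.1 kips.
Bearing (1.5 l_c t F_u ≤ 3.0 d t F_u): upper limit = 3.0·0.75·0.625·58 = 81.56 kips.
  Edge l_c = 1.5 − 0.8125/2 = 1.094 → r_n = 59.47 kips; interior l_c = 2.25 − 0.8125 = 1.438 → r_n = 78.16 kips.
  R_n,bearing = 1·59.47 + 4·78.16 = 372.1 kips → 372.1 / 2 = 186 kips.
Bolt shear governs: 75.1 kips.

75.1 kips (bolt shear governs)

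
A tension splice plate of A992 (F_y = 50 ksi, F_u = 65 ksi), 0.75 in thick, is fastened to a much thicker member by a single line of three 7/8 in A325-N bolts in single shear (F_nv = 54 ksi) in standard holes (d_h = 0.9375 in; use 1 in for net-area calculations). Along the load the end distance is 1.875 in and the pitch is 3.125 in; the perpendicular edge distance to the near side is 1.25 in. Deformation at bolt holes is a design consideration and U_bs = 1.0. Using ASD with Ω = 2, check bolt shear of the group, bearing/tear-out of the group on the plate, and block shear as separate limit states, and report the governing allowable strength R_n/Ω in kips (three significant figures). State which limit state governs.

48.7 kips (bolt shear governs)

Bolt shear: A_b = π·0.875²/4 = 0.6013 in²; R_n = 54 × 0.6013 × 3 × 1 = 97.41 kips → 97.41 / 2 = 48.7 kips.
Bearing: edge l_c = 1.406, r_n = 82.27 kips; interior l_c = 2.188, r_n = 102.4 kips; R_n = 82.27 + 2·102.4 = 287 kips → 144 kips.
Block shear: A_gv = 6.094, A_nv = 4.219, A_nt = 0.5625 in²; R_n = min(0.6F_uA_nv, 0.6F_yA_gv) + U_bs·F_u·A_nt = 201.1 kips → 101 kips.
Bolt shear governs: 48.7 kips.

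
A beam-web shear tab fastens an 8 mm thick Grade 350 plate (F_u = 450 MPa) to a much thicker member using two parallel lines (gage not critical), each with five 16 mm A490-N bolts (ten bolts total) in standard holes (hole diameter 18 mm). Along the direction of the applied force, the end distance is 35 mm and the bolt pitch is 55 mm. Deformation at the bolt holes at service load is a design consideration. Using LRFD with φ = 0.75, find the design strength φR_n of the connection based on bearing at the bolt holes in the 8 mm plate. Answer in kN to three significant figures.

998 kN

Per bolt r_n = 1.2 l_c t F_u ≤ 2.4 d t F_u; upper limit = 2.4 × 16 × 8 × 450 / 1000 = 138.2 kN.
Edge bolt: l_c = 35 − 18/2 = 26 mm → 1.2 × 26 × 8 × 450 / 1000 = 112.3 → r_n = 112.3 kN.
Interior bolts: l_c = 55 − 18 = 37 mm → 1.2 × 37 × 8 × 450 / 1000 = 159.8 → r_n = 138.2 kN.
R_n = 2 × 112.3 + 8 × 138.2 = 1331 kN.
Design strength φR_n = 0.75 × 1331 = 998 kN.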